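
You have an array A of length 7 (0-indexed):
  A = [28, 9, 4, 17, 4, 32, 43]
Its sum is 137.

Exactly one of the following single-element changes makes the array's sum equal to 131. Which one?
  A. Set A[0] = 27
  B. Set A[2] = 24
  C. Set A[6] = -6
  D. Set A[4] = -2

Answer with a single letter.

Option A: A[0] 28->27, delta=-1, new_sum=137+(-1)=136
Option B: A[2] 4->24, delta=20, new_sum=137+(20)=157
Option C: A[6] 43->-6, delta=-49, new_sum=137+(-49)=88
Option D: A[4] 4->-2, delta=-6, new_sum=137+(-6)=131 <-- matches target

Answer: D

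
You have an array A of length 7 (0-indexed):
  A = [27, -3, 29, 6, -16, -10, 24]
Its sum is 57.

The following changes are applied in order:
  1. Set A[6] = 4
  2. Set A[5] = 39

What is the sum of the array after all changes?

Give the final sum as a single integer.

Answer: 86

Derivation:
Initial sum: 57
Change 1: A[6] 24 -> 4, delta = -20, sum = 37
Change 2: A[5] -10 -> 39, delta = 49, sum = 86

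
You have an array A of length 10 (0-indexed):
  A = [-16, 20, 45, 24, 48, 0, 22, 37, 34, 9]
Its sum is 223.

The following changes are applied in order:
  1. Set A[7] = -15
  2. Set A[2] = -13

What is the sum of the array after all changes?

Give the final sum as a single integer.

Initial sum: 223
Change 1: A[7] 37 -> -15, delta = -52, sum = 171
Change 2: A[2] 45 -> -13, delta = -58, sum = 113

Answer: 113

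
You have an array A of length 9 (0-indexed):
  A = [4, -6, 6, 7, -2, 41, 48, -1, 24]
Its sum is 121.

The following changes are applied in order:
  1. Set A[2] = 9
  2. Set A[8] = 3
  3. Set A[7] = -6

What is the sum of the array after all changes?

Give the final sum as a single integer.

Initial sum: 121
Change 1: A[2] 6 -> 9, delta = 3, sum = 124
Change 2: A[8] 24 -> 3, delta = -21, sum = 103
Change 3: A[7] -1 -> -6, delta = -5, sum = 98

Answer: 98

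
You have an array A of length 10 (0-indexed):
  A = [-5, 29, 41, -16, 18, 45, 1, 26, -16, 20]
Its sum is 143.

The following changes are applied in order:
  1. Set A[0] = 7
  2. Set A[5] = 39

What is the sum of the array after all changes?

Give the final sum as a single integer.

Answer: 149

Derivation:
Initial sum: 143
Change 1: A[0] -5 -> 7, delta = 12, sum = 155
Change 2: A[5] 45 -> 39, delta = -6, sum = 149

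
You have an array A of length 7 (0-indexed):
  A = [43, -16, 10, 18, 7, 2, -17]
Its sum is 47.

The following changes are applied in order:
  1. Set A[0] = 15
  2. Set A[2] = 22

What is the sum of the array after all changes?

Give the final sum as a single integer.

Initial sum: 47
Change 1: A[0] 43 -> 15, delta = -28, sum = 19
Change 2: A[2] 10 -> 22, delta = 12, sum = 31

Answer: 31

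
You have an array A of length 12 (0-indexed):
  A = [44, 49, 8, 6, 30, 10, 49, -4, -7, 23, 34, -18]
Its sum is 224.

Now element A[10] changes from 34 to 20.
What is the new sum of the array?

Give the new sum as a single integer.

Answer: 210

Derivation:
Old value at index 10: 34
New value at index 10: 20
Delta = 20 - 34 = -14
New sum = old_sum + delta = 224 + (-14) = 210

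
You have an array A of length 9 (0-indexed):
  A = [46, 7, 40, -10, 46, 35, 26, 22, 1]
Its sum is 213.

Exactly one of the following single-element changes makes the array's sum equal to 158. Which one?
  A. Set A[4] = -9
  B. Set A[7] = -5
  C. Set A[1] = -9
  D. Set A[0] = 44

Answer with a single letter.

Answer: A

Derivation:
Option A: A[4] 46->-9, delta=-55, new_sum=213+(-55)=158 <-- matches target
Option B: A[7] 22->-5, delta=-27, new_sum=213+(-27)=186
Option C: A[1] 7->-9, delta=-16, new_sum=213+(-16)=197
Option D: A[0] 46->44, delta=-2, new_sum=213+(-2)=211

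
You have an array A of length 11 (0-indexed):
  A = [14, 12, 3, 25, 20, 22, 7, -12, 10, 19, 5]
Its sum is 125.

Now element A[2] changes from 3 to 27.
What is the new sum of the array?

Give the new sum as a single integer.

Old value at index 2: 3
New value at index 2: 27
Delta = 27 - 3 = 24
New sum = old_sum + delta = 125 + (24) = 149

Answer: 149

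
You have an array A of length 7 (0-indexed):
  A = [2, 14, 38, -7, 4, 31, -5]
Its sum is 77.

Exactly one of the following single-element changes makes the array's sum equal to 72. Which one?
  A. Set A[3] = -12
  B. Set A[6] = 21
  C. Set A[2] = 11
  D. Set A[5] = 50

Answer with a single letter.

Option A: A[3] -7->-12, delta=-5, new_sum=77+(-5)=72 <-- matches target
Option B: A[6] -5->21, delta=26, new_sum=77+(26)=103
Option C: A[2] 38->11, delta=-27, new_sum=77+(-27)=50
Option D: A[5] 31->50, delta=19, new_sum=77+(19)=96

Answer: A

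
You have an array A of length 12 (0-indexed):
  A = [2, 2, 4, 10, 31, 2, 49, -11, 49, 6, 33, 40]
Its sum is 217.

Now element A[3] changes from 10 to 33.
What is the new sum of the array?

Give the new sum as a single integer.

Old value at index 3: 10
New value at index 3: 33
Delta = 33 - 10 = 23
New sum = old_sum + delta = 217 + (23) = 240

Answer: 240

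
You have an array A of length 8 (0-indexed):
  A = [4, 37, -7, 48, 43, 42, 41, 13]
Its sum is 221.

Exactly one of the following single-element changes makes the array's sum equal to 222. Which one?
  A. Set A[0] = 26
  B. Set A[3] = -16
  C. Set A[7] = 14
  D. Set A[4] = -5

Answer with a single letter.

Answer: C

Derivation:
Option A: A[0] 4->26, delta=22, new_sum=221+(22)=243
Option B: A[3] 48->-16, delta=-64, new_sum=221+(-64)=157
Option C: A[7] 13->14, delta=1, new_sum=221+(1)=222 <-- matches target
Option D: A[4] 43->-5, delta=-48, new_sum=221+(-48)=173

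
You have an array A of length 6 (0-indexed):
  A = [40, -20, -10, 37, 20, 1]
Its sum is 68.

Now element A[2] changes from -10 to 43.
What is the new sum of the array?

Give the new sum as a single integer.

Old value at index 2: -10
New value at index 2: 43
Delta = 43 - -10 = 53
New sum = old_sum + delta = 68 + (53) = 121

Answer: 121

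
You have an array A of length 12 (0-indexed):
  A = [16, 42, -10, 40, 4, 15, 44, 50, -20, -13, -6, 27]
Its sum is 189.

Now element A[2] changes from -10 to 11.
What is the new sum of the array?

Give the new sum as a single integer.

Old value at index 2: -10
New value at index 2: 11
Delta = 11 - -10 = 21
New sum = old_sum + delta = 189 + (21) = 210

Answer: 210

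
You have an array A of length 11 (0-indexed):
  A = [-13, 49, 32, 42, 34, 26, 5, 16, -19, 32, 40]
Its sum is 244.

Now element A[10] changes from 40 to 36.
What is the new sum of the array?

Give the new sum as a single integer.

Answer: 240

Derivation:
Old value at index 10: 40
New value at index 10: 36
Delta = 36 - 40 = -4
New sum = old_sum + delta = 244 + (-4) = 240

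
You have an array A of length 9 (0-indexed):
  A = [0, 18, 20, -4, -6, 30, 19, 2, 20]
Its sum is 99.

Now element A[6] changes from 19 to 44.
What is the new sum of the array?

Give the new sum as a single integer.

Old value at index 6: 19
New value at index 6: 44
Delta = 44 - 19 = 25
New sum = old_sum + delta = 99 + (25) = 124

Answer: 124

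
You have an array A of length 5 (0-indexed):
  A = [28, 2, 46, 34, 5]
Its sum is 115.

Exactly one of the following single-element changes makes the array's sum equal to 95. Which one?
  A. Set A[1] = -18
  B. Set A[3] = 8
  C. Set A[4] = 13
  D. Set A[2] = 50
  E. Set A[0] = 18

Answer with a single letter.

Option A: A[1] 2->-18, delta=-20, new_sum=115+(-20)=95 <-- matches target
Option B: A[3] 34->8, delta=-26, new_sum=115+(-26)=89
Option C: A[4] 5->13, delta=8, new_sum=115+(8)=123
Option D: A[2] 46->50, delta=4, new_sum=115+(4)=119
Option E: A[0] 28->18, delta=-10, new_sum=115+(-10)=105

Answer: A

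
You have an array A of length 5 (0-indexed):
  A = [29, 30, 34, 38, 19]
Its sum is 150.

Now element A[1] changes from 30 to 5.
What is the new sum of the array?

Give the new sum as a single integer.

Old value at index 1: 30
New value at index 1: 5
Delta = 5 - 30 = -25
New sum = old_sum + delta = 150 + (-25) = 125

Answer: 125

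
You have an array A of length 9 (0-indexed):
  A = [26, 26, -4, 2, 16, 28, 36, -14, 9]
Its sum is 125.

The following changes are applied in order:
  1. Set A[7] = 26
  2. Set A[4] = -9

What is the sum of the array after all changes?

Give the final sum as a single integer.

Initial sum: 125
Change 1: A[7] -14 -> 26, delta = 40, sum = 165
Change 2: A[4] 16 -> -9, delta = -25, sum = 140

Answer: 140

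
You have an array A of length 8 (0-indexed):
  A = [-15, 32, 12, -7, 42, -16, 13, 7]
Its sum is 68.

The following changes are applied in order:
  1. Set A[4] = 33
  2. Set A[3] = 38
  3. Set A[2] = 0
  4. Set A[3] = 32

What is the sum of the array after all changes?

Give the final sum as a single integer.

Initial sum: 68
Change 1: A[4] 42 -> 33, delta = -9, sum = 59
Change 2: A[3] -7 -> 38, delta = 45, sum = 104
Change 3: A[2] 12 -> 0, delta = -12, sum = 92
Change 4: A[3] 38 -> 32, delta = -6, sum = 86

Answer: 86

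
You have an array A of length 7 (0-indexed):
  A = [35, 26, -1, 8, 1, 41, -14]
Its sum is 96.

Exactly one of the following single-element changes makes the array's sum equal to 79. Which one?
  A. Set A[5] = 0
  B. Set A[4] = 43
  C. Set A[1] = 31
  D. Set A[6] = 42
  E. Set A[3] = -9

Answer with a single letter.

Option A: A[5] 41->0, delta=-41, new_sum=96+(-41)=55
Option B: A[4] 1->43, delta=42, new_sum=96+(42)=138
Option C: A[1] 26->31, delta=5, new_sum=96+(5)=101
Option D: A[6] -14->42, delta=56, new_sum=96+(56)=152
Option E: A[3] 8->-9, delta=-17, new_sum=96+(-17)=79 <-- matches target

Answer: E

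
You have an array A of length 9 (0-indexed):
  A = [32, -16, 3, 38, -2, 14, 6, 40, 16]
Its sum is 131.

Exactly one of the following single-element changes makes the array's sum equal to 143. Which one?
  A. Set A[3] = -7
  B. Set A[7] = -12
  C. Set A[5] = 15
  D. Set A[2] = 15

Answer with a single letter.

Answer: D

Derivation:
Option A: A[3] 38->-7, delta=-45, new_sum=131+(-45)=86
Option B: A[7] 40->-12, delta=-52, new_sum=131+(-52)=79
Option C: A[5] 14->15, delta=1, new_sum=131+(1)=132
Option D: A[2] 3->15, delta=12, new_sum=131+(12)=143 <-- matches target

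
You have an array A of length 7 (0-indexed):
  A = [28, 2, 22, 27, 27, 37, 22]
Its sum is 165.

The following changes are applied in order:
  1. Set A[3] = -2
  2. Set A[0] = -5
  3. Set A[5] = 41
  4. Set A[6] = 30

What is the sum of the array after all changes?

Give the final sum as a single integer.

Initial sum: 165
Change 1: A[3] 27 -> -2, delta = -29, sum = 136
Change 2: A[0] 28 -> -5, delta = -33, sum = 103
Change 3: A[5] 37 -> 41, delta = 4, sum = 107
Change 4: A[6] 22 -> 30, delta = 8, sum = 115

Answer: 115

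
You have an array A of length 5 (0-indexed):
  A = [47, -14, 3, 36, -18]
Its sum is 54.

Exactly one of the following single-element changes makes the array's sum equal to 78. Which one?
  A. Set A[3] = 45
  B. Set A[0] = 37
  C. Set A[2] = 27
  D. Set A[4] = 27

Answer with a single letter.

Option A: A[3] 36->45, delta=9, new_sum=54+(9)=63
Option B: A[0] 47->37, delta=-10, new_sum=54+(-10)=44
Option C: A[2] 3->27, delta=24, new_sum=54+(24)=78 <-- matches target
Option D: A[4] -18->27, delta=45, new_sum=54+(45)=99

Answer: C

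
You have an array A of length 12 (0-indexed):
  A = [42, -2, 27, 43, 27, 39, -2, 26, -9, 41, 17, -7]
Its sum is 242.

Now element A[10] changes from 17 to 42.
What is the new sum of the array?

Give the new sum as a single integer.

Old value at index 10: 17
New value at index 10: 42
Delta = 42 - 17 = 25
New sum = old_sum + delta = 242 + (25) = 267

Answer: 267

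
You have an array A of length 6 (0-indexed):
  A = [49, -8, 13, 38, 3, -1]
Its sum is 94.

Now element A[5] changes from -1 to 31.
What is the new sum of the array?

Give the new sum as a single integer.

Old value at index 5: -1
New value at index 5: 31
Delta = 31 - -1 = 32
New sum = old_sum + delta = 94 + (32) = 126

Answer: 126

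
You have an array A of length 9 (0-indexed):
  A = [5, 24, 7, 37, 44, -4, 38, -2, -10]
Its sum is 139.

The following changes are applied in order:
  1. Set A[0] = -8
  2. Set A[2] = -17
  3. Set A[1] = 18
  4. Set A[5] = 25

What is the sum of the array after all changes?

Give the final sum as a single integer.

Initial sum: 139
Change 1: A[0] 5 -> -8, delta = -13, sum = 126
Change 2: A[2] 7 -> -17, delta = -24, sum = 102
Change 3: A[1] 24 -> 18, delta = -6, sum = 96
Change 4: A[5] -4 -> 25, delta = 29, sum = 125

Answer: 125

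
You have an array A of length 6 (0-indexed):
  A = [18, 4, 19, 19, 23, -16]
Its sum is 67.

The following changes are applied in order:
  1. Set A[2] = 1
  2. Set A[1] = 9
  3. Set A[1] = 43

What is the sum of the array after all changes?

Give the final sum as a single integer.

Answer: 88

Derivation:
Initial sum: 67
Change 1: A[2] 19 -> 1, delta = -18, sum = 49
Change 2: A[1] 4 -> 9, delta = 5, sum = 54
Change 3: A[1] 9 -> 43, delta = 34, sum = 88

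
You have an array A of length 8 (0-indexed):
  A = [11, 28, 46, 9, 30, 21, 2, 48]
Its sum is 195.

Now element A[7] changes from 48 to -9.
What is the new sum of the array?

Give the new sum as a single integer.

Old value at index 7: 48
New value at index 7: -9
Delta = -9 - 48 = -57
New sum = old_sum + delta = 195 + (-57) = 138

Answer: 138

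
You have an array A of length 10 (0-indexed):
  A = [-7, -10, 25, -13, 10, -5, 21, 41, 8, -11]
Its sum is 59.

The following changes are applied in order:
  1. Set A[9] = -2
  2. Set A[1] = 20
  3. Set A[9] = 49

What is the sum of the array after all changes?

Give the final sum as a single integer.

Initial sum: 59
Change 1: A[9] -11 -> -2, delta = 9, sum = 68
Change 2: A[1] -10 -> 20, delta = 30, sum = 98
Change 3: A[9] -2 -> 49, delta = 51, sum = 149

Answer: 149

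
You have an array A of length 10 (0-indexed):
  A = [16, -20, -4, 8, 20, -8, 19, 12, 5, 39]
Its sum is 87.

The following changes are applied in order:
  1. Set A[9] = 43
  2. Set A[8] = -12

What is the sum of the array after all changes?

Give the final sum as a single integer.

Answer: 74

Derivation:
Initial sum: 87
Change 1: A[9] 39 -> 43, delta = 4, sum = 91
Change 2: A[8] 5 -> -12, delta = -17, sum = 74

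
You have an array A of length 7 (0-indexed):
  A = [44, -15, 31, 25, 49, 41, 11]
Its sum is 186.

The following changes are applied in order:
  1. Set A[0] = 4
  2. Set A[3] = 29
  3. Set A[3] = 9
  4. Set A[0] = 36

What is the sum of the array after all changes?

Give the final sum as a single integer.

Initial sum: 186
Change 1: A[0] 44 -> 4, delta = -40, sum = 146
Change 2: A[3] 25 -> 29, delta = 4, sum = 150
Change 3: A[3] 29 -> 9, delta = -20, sum = 130
Change 4: A[0] 4 -> 36, delta = 32, sum = 162

Answer: 162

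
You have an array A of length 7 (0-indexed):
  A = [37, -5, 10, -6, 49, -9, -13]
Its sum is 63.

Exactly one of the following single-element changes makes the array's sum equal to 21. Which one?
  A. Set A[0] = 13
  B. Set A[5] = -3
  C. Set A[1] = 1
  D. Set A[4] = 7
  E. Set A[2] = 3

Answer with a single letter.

Option A: A[0] 37->13, delta=-24, new_sum=63+(-24)=39
Option B: A[5] -9->-3, delta=6, new_sum=63+(6)=69
Option C: A[1] -5->1, delta=6, new_sum=63+(6)=69
Option D: A[4] 49->7, delta=-42, new_sum=63+(-42)=21 <-- matches target
Option E: A[2] 10->3, delta=-7, new_sum=63+(-7)=56

Answer: D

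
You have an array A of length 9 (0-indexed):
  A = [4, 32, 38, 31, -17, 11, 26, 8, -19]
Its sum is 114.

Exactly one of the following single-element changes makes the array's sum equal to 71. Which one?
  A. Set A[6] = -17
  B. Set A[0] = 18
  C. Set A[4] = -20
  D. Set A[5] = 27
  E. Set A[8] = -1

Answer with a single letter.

Answer: A

Derivation:
Option A: A[6] 26->-17, delta=-43, new_sum=114+(-43)=71 <-- matches target
Option B: A[0] 4->18, delta=14, new_sum=114+(14)=128
Option C: A[4] -17->-20, delta=-3, new_sum=114+(-3)=111
Option D: A[5] 11->27, delta=16, new_sum=114+(16)=130
Option E: A[8] -19->-1, delta=18, new_sum=114+(18)=132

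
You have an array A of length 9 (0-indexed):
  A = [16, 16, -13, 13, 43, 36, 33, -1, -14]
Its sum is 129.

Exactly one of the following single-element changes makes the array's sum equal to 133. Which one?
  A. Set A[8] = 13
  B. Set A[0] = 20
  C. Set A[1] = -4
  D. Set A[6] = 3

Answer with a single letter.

Answer: B

Derivation:
Option A: A[8] -14->13, delta=27, new_sum=129+(27)=156
Option B: A[0] 16->20, delta=4, new_sum=129+(4)=133 <-- matches target
Option C: A[1] 16->-4, delta=-20, new_sum=129+(-20)=109
Option D: A[6] 33->3, delta=-30, new_sum=129+(-30)=99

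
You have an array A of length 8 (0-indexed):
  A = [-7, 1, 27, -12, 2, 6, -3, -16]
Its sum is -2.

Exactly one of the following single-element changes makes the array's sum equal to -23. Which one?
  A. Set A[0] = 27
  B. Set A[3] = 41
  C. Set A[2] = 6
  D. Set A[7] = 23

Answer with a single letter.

Option A: A[0] -7->27, delta=34, new_sum=-2+(34)=32
Option B: A[3] -12->41, delta=53, new_sum=-2+(53)=51
Option C: A[2] 27->6, delta=-21, new_sum=-2+(-21)=-23 <-- matches target
Option D: A[7] -16->23, delta=39, new_sum=-2+(39)=37

Answer: C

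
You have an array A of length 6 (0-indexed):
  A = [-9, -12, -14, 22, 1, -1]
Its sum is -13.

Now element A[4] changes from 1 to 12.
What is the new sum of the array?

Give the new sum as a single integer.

Answer: -2

Derivation:
Old value at index 4: 1
New value at index 4: 12
Delta = 12 - 1 = 11
New sum = old_sum + delta = -13 + (11) = -2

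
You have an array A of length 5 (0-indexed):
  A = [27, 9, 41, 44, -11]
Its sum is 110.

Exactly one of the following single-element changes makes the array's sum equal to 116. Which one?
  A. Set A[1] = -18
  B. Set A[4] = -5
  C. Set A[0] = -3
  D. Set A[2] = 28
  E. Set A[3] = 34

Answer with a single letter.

Answer: B

Derivation:
Option A: A[1] 9->-18, delta=-27, new_sum=110+(-27)=83
Option B: A[4] -11->-5, delta=6, new_sum=110+(6)=116 <-- matches target
Option C: A[0] 27->-3, delta=-30, new_sum=110+(-30)=80
Option D: A[2] 41->28, delta=-13, new_sum=110+(-13)=97
Option E: A[3] 44->34, delta=-10, new_sum=110+(-10)=100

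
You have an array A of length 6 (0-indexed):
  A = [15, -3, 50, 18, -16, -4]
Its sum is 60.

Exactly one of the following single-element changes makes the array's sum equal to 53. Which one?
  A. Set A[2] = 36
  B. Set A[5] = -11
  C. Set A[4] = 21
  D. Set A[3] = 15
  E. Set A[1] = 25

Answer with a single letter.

Option A: A[2] 50->36, delta=-14, new_sum=60+(-14)=46
Option B: A[5] -4->-11, delta=-7, new_sum=60+(-7)=53 <-- matches target
Option C: A[4] -16->21, delta=37, new_sum=60+(37)=97
Option D: A[3] 18->15, delta=-3, new_sum=60+(-3)=57
Option E: A[1] -3->25, delta=28, new_sum=60+(28)=88

Answer: B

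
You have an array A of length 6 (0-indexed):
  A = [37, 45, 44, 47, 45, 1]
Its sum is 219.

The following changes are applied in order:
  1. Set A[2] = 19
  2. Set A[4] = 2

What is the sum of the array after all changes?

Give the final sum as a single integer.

Initial sum: 219
Change 1: A[2] 44 -> 19, delta = -25, sum = 194
Change 2: A[4] 45 -> 2, delta = -43, sum = 151

Answer: 151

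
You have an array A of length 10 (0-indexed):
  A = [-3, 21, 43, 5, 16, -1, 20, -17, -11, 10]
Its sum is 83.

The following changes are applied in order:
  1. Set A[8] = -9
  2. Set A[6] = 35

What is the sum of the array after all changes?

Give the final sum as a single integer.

Initial sum: 83
Change 1: A[8] -11 -> -9, delta = 2, sum = 85
Change 2: A[6] 20 -> 35, delta = 15, sum = 100

Answer: 100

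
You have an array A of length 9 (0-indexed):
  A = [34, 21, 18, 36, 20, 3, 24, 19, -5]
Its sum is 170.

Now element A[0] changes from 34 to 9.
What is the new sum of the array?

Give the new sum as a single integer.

Answer: 145

Derivation:
Old value at index 0: 34
New value at index 0: 9
Delta = 9 - 34 = -25
New sum = old_sum + delta = 170 + (-25) = 145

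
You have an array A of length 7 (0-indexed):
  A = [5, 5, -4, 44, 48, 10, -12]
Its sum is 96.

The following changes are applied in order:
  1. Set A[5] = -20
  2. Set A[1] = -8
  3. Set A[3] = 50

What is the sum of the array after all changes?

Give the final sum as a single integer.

Initial sum: 96
Change 1: A[5] 10 -> -20, delta = -30, sum = 66
Change 2: A[1] 5 -> -8, delta = -13, sum = 53
Change 3: A[3] 44 -> 50, delta = 6, sum = 59

Answer: 59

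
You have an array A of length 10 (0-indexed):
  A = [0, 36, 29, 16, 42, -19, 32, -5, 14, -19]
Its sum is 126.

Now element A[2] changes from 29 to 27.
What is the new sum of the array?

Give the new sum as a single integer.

Old value at index 2: 29
New value at index 2: 27
Delta = 27 - 29 = -2
New sum = old_sum + delta = 126 + (-2) = 124

Answer: 124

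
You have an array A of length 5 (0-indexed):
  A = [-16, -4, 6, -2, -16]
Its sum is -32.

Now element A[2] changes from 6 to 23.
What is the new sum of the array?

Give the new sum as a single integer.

Answer: -15

Derivation:
Old value at index 2: 6
New value at index 2: 23
Delta = 23 - 6 = 17
New sum = old_sum + delta = -32 + (17) = -15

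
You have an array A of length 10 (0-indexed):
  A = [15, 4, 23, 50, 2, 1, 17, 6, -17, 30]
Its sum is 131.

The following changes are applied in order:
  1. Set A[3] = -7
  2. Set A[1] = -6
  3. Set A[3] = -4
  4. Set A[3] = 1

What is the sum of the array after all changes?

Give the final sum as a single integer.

Initial sum: 131
Change 1: A[3] 50 -> -7, delta = -57, sum = 74
Change 2: A[1] 4 -> -6, delta = -10, sum = 64
Change 3: A[3] -7 -> -4, delta = 3, sum = 67
Change 4: A[3] -4 -> 1, delta = 5, sum = 72

Answer: 72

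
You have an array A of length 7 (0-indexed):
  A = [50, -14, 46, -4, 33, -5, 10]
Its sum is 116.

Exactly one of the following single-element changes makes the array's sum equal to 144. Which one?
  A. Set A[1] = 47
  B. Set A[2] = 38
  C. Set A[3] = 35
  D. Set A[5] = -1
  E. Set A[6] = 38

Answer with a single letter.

Option A: A[1] -14->47, delta=61, new_sum=116+(61)=177
Option B: A[2] 46->38, delta=-8, new_sum=116+(-8)=108
Option C: A[3] -4->35, delta=39, new_sum=116+(39)=155
Option D: A[5] -5->-1, delta=4, new_sum=116+(4)=120
Option E: A[6] 10->38, delta=28, new_sum=116+(28)=144 <-- matches target

Answer: E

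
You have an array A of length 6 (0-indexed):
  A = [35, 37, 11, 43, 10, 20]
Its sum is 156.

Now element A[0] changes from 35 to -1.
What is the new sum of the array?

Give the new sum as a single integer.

Old value at index 0: 35
New value at index 0: -1
Delta = -1 - 35 = -36
New sum = old_sum + delta = 156 + (-36) = 120

Answer: 120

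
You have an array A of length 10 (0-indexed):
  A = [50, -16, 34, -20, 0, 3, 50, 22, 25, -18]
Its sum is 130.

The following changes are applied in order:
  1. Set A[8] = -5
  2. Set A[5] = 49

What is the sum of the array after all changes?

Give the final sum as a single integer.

Initial sum: 130
Change 1: A[8] 25 -> -5, delta = -30, sum = 100
Change 2: A[5] 3 -> 49, delta = 46, sum = 146

Answer: 146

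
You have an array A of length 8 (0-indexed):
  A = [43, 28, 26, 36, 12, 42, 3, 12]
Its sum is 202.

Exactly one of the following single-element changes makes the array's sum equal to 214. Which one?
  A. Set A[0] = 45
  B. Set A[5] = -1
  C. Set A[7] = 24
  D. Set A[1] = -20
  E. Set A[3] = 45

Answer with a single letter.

Option A: A[0] 43->45, delta=2, new_sum=202+(2)=204
Option B: A[5] 42->-1, delta=-43, new_sum=202+(-43)=159
Option C: A[7] 12->24, delta=12, new_sum=202+(12)=214 <-- matches target
Option D: A[1] 28->-20, delta=-48, new_sum=202+(-48)=154
Option E: A[3] 36->45, delta=9, new_sum=202+(9)=211

Answer: C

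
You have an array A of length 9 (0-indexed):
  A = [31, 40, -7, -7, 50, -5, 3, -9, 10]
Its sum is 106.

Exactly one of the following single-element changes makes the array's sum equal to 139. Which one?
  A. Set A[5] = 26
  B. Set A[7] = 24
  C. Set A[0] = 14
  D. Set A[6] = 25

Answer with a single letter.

Option A: A[5] -5->26, delta=31, new_sum=106+(31)=137
Option B: A[7] -9->24, delta=33, new_sum=106+(33)=139 <-- matches target
Option C: A[0] 31->14, delta=-17, new_sum=106+(-17)=89
Option D: A[6] 3->25, delta=22, new_sum=106+(22)=128

Answer: B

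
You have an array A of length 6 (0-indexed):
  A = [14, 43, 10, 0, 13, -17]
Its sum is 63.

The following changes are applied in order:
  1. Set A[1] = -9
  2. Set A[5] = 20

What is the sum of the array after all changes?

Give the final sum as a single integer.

Answer: 48

Derivation:
Initial sum: 63
Change 1: A[1] 43 -> -9, delta = -52, sum = 11
Change 2: A[5] -17 -> 20, delta = 37, sum = 48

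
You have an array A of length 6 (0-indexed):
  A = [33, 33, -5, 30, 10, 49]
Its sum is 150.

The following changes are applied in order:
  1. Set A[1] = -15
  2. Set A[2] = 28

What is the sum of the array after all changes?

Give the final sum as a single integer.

Answer: 135

Derivation:
Initial sum: 150
Change 1: A[1] 33 -> -15, delta = -48, sum = 102
Change 2: A[2] -5 -> 28, delta = 33, sum = 135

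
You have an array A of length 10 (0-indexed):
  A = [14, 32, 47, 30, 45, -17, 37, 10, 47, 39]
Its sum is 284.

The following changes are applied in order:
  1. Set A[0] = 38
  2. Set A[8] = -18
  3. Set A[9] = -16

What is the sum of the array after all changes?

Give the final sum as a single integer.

Answer: 188

Derivation:
Initial sum: 284
Change 1: A[0] 14 -> 38, delta = 24, sum = 308
Change 2: A[8] 47 -> -18, delta = -65, sum = 243
Change 3: A[9] 39 -> -16, delta = -55, sum = 188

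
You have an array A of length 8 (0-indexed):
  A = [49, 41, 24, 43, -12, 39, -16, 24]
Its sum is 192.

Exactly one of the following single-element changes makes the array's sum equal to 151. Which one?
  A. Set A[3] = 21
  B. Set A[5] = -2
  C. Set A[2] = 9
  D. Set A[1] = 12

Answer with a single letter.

Answer: B

Derivation:
Option A: A[3] 43->21, delta=-22, new_sum=192+(-22)=170
Option B: A[5] 39->-2, delta=-41, new_sum=192+(-41)=151 <-- matches target
Option C: A[2] 24->9, delta=-15, new_sum=192+(-15)=177
Option D: A[1] 41->12, delta=-29, new_sum=192+(-29)=163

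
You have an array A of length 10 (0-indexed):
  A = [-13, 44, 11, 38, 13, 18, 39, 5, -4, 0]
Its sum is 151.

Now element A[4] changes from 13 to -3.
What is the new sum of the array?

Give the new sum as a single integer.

Answer: 135

Derivation:
Old value at index 4: 13
New value at index 4: -3
Delta = -3 - 13 = -16
New sum = old_sum + delta = 151 + (-16) = 135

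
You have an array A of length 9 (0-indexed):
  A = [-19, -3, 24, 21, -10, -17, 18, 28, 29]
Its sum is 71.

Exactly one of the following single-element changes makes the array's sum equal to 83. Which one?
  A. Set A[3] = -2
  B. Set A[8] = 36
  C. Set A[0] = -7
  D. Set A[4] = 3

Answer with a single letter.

Answer: C

Derivation:
Option A: A[3] 21->-2, delta=-23, new_sum=71+(-23)=48
Option B: A[8] 29->36, delta=7, new_sum=71+(7)=78
Option C: A[0] -19->-7, delta=12, new_sum=71+(12)=83 <-- matches target
Option D: A[4] -10->3, delta=13, new_sum=71+(13)=84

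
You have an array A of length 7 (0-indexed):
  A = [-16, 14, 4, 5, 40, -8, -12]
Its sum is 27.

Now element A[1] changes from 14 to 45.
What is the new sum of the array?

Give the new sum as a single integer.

Answer: 58

Derivation:
Old value at index 1: 14
New value at index 1: 45
Delta = 45 - 14 = 31
New sum = old_sum + delta = 27 + (31) = 58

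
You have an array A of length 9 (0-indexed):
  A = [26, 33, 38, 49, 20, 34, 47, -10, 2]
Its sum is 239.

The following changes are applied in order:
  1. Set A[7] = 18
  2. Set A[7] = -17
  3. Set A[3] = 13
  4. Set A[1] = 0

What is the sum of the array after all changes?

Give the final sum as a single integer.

Answer: 163

Derivation:
Initial sum: 239
Change 1: A[7] -10 -> 18, delta = 28, sum = 267
Change 2: A[7] 18 -> -17, delta = -35, sum = 232
Change 3: A[3] 49 -> 13, delta = -36, sum = 196
Change 4: A[1] 33 -> 0, delta = -33, sum = 163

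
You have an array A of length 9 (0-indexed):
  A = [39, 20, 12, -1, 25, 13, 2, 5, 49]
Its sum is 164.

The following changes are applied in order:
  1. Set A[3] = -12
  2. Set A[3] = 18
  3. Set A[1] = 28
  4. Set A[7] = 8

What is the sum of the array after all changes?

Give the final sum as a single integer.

Initial sum: 164
Change 1: A[3] -1 -> -12, delta = -11, sum = 153
Change 2: A[3] -12 -> 18, delta = 30, sum = 183
Change 3: A[1] 20 -> 28, delta = 8, sum = 191
Change 4: A[7] 5 -> 8, delta = 3, sum = 194

Answer: 194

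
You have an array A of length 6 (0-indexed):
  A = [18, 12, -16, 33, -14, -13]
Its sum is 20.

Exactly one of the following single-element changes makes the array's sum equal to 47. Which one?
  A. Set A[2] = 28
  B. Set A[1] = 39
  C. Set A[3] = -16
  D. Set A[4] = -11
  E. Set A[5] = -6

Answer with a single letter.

Answer: B

Derivation:
Option A: A[2] -16->28, delta=44, new_sum=20+(44)=64
Option B: A[1] 12->39, delta=27, new_sum=20+(27)=47 <-- matches target
Option C: A[3] 33->-16, delta=-49, new_sum=20+(-49)=-29
Option D: A[4] -14->-11, delta=3, new_sum=20+(3)=23
Option E: A[5] -13->-6, delta=7, new_sum=20+(7)=27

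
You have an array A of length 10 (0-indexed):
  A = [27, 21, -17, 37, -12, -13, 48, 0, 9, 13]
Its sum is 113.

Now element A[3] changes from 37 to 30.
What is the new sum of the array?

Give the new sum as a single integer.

Old value at index 3: 37
New value at index 3: 30
Delta = 30 - 37 = -7
New sum = old_sum + delta = 113 + (-7) = 106

Answer: 106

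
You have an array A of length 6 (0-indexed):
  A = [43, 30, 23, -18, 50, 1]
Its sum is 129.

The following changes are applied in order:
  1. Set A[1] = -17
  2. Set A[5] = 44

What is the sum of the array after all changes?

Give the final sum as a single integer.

Initial sum: 129
Change 1: A[1] 30 -> -17, delta = -47, sum = 82
Change 2: A[5] 1 -> 44, delta = 43, sum = 125

Answer: 125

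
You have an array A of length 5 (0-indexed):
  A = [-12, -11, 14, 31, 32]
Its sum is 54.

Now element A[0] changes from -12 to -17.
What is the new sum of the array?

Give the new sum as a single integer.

Old value at index 0: -12
New value at index 0: -17
Delta = -17 - -12 = -5
New sum = old_sum + delta = 54 + (-5) = 49

Answer: 49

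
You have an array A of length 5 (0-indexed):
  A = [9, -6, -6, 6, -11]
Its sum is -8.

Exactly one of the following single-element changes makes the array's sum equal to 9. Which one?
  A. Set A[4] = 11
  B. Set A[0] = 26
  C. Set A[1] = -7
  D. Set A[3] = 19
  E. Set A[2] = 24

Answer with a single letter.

Option A: A[4] -11->11, delta=22, new_sum=-8+(22)=14
Option B: A[0] 9->26, delta=17, new_sum=-8+(17)=9 <-- matches target
Option C: A[1] -6->-7, delta=-1, new_sum=-8+(-1)=-9
Option D: A[3] 6->19, delta=13, new_sum=-8+(13)=5
Option E: A[2] -6->24, delta=30, new_sum=-8+(30)=22

Answer: B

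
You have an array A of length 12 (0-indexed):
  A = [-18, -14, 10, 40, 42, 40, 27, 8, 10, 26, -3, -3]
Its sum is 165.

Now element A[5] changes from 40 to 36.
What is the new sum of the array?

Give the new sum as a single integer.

Answer: 161

Derivation:
Old value at index 5: 40
New value at index 5: 36
Delta = 36 - 40 = -4
New sum = old_sum + delta = 165 + (-4) = 161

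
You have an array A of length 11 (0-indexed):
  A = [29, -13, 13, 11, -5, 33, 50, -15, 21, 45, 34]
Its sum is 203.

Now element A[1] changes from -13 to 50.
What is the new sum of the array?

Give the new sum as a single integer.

Old value at index 1: -13
New value at index 1: 50
Delta = 50 - -13 = 63
New sum = old_sum + delta = 203 + (63) = 266

Answer: 266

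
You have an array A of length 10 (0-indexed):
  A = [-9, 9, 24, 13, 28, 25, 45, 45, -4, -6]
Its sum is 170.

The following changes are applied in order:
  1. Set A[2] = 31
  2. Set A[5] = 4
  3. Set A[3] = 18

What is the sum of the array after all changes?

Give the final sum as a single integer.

Answer: 161

Derivation:
Initial sum: 170
Change 1: A[2] 24 -> 31, delta = 7, sum = 177
Change 2: A[5] 25 -> 4, delta = -21, sum = 156
Change 3: A[3] 13 -> 18, delta = 5, sum = 161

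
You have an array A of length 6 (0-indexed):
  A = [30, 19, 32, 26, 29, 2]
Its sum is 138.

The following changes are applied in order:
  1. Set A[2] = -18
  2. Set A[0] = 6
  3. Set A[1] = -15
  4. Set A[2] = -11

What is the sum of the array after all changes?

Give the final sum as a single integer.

Initial sum: 138
Change 1: A[2] 32 -> -18, delta = -50, sum = 88
Change 2: A[0] 30 -> 6, delta = -24, sum = 64
Change 3: A[1] 19 -> -15, delta = -34, sum = 30
Change 4: A[2] -18 -> -11, delta = 7, sum = 37

Answer: 37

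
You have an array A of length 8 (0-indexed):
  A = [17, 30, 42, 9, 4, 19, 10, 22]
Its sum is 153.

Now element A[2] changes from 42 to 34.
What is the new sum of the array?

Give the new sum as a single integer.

Answer: 145

Derivation:
Old value at index 2: 42
New value at index 2: 34
Delta = 34 - 42 = -8
New sum = old_sum + delta = 153 + (-8) = 145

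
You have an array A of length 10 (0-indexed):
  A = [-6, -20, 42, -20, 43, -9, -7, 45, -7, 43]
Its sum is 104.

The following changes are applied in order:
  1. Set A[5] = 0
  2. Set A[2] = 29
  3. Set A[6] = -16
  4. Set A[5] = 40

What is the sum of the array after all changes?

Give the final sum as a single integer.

Initial sum: 104
Change 1: A[5] -9 -> 0, delta = 9, sum = 113
Change 2: A[2] 42 -> 29, delta = -13, sum = 100
Change 3: A[6] -7 -> -16, delta = -9, sum = 91
Change 4: A[5] 0 -> 40, delta = 40, sum = 131

Answer: 131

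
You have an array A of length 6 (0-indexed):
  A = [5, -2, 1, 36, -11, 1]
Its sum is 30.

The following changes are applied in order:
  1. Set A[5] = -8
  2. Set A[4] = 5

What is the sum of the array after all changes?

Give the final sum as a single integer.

Answer: 37

Derivation:
Initial sum: 30
Change 1: A[5] 1 -> -8, delta = -9, sum = 21
Change 2: A[4] -11 -> 5, delta = 16, sum = 37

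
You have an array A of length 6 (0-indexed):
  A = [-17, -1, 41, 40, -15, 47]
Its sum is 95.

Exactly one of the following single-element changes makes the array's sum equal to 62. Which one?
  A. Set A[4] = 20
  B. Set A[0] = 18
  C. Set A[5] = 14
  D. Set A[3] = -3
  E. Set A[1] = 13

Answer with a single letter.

Option A: A[4] -15->20, delta=35, new_sum=95+(35)=130
Option B: A[0] -17->18, delta=35, new_sum=95+(35)=130
Option C: A[5] 47->14, delta=-33, new_sum=95+(-33)=62 <-- matches target
Option D: A[3] 40->-3, delta=-43, new_sum=95+(-43)=52
Option E: A[1] -1->13, delta=14, new_sum=95+(14)=109

Answer: C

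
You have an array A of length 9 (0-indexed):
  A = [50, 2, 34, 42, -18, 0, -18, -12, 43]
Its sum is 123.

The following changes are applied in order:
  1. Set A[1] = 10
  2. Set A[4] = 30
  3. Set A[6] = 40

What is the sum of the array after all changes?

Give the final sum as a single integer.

Answer: 237

Derivation:
Initial sum: 123
Change 1: A[1] 2 -> 10, delta = 8, sum = 131
Change 2: A[4] -18 -> 30, delta = 48, sum = 179
Change 3: A[6] -18 -> 40, delta = 58, sum = 237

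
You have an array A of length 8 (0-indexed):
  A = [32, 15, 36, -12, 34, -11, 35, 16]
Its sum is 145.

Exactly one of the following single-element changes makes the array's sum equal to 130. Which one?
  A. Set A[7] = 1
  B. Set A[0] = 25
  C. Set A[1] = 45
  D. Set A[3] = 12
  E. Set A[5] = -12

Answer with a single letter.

Option A: A[7] 16->1, delta=-15, new_sum=145+(-15)=130 <-- matches target
Option B: A[0] 32->25, delta=-7, new_sum=145+(-7)=138
Option C: A[1] 15->45, delta=30, new_sum=145+(30)=175
Option D: A[3] -12->12, delta=24, new_sum=145+(24)=169
Option E: A[5] -11->-12, delta=-1, new_sum=145+(-1)=144

Answer: A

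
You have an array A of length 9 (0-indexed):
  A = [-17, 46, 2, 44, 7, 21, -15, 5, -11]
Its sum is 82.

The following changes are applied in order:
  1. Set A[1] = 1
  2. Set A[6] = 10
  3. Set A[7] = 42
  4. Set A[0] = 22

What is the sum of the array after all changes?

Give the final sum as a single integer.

Answer: 138

Derivation:
Initial sum: 82
Change 1: A[1] 46 -> 1, delta = -45, sum = 37
Change 2: A[6] -15 -> 10, delta = 25, sum = 62
Change 3: A[7] 5 -> 42, delta = 37, sum = 99
Change 4: A[0] -17 -> 22, delta = 39, sum = 138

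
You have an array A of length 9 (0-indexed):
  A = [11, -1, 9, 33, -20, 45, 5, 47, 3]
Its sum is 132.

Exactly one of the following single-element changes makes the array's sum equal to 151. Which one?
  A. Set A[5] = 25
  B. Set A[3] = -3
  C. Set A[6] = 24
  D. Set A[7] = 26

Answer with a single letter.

Option A: A[5] 45->25, delta=-20, new_sum=132+(-20)=112
Option B: A[3] 33->-3, delta=-36, new_sum=132+(-36)=96
Option C: A[6] 5->24, delta=19, new_sum=132+(19)=151 <-- matches target
Option D: A[7] 47->26, delta=-21, new_sum=132+(-21)=111

Answer: C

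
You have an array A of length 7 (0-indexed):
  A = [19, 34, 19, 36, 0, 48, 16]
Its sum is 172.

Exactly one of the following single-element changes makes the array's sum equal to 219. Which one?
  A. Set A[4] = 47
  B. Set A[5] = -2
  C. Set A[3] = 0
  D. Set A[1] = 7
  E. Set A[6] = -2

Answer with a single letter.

Option A: A[4] 0->47, delta=47, new_sum=172+(47)=219 <-- matches target
Option B: A[5] 48->-2, delta=-50, new_sum=172+(-50)=122
Option C: A[3] 36->0, delta=-36, new_sum=172+(-36)=136
Option D: A[1] 34->7, delta=-27, new_sum=172+(-27)=145
Option E: A[6] 16->-2, delta=-18, new_sum=172+(-18)=154

Answer: A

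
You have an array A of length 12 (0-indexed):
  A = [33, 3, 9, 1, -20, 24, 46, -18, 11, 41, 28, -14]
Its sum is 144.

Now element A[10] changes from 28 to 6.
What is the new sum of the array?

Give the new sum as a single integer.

Old value at index 10: 28
New value at index 10: 6
Delta = 6 - 28 = -22
New sum = old_sum + delta = 144 + (-22) = 122

Answer: 122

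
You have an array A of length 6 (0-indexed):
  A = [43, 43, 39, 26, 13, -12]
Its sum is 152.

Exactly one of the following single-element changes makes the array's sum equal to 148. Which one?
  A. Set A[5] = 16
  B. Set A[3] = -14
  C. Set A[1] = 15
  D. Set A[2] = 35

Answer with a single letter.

Option A: A[5] -12->16, delta=28, new_sum=152+(28)=180
Option B: A[3] 26->-14, delta=-40, new_sum=152+(-40)=112
Option C: A[1] 43->15, delta=-28, new_sum=152+(-28)=124
Option D: A[2] 39->35, delta=-4, new_sum=152+(-4)=148 <-- matches target

Answer: D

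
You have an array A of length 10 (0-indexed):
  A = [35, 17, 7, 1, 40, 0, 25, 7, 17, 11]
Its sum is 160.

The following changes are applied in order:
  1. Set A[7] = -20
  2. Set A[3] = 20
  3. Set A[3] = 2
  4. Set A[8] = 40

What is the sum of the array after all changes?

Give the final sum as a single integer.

Initial sum: 160
Change 1: A[7] 7 -> -20, delta = -27, sum = 133
Change 2: A[3] 1 -> 20, delta = 19, sum = 152
Change 3: A[3] 20 -> 2, delta = -18, sum = 134
Change 4: A[8] 17 -> 40, delta = 23, sum = 157

Answer: 157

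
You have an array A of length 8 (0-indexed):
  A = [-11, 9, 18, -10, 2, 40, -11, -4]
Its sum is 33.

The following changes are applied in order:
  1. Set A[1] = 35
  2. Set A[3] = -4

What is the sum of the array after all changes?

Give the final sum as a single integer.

Initial sum: 33
Change 1: A[1] 9 -> 35, delta = 26, sum = 59
Change 2: A[3] -10 -> -4, delta = 6, sum = 65

Answer: 65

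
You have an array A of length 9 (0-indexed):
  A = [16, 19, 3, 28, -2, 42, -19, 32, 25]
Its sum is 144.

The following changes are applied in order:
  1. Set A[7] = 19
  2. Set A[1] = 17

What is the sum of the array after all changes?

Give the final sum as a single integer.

Answer: 129

Derivation:
Initial sum: 144
Change 1: A[7] 32 -> 19, delta = -13, sum = 131
Change 2: A[1] 19 -> 17, delta = -2, sum = 129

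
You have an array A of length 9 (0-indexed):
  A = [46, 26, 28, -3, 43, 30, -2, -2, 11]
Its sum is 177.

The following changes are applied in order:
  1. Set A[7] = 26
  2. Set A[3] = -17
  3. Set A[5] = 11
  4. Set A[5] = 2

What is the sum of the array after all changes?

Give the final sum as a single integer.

Answer: 163

Derivation:
Initial sum: 177
Change 1: A[7] -2 -> 26, delta = 28, sum = 205
Change 2: A[3] -3 -> -17, delta = -14, sum = 191
Change 3: A[5] 30 -> 11, delta = -19, sum = 172
Change 4: A[5] 11 -> 2, delta = -9, sum = 163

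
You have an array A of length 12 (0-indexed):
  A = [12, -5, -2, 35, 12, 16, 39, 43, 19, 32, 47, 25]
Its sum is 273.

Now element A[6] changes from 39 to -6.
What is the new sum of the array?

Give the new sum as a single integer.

Answer: 228

Derivation:
Old value at index 6: 39
New value at index 6: -6
Delta = -6 - 39 = -45
New sum = old_sum + delta = 273 + (-45) = 228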